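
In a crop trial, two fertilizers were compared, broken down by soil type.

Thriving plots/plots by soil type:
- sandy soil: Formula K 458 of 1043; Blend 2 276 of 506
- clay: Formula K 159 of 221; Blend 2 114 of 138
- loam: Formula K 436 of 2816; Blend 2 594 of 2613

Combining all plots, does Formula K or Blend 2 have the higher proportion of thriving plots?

Sandy soil: Formula K 458/1043 = 43.9%, Blend 2 276/506 = 54.5% → Blend 2
Clay: Formula K 159/221 = 71.9%, Blend 2 114/138 = 82.6% → Blend 2
Loam: Formula K 436/2816 = 15.5%, Blend 2 594/2613 = 22.7% → Blend 2
Overall: Formula K 1053/4080 = 25.8%, Blend 2 984/3257 = 30.2% → Blend 2

Blend 2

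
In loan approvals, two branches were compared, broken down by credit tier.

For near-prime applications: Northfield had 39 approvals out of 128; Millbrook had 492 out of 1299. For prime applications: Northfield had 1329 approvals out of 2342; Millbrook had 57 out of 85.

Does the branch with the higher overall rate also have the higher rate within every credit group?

No

Near-prime: Northfield 39/128 = 30.5%, Millbrook 492/1299 = 37.9% → Millbrook
Prime: Northfield 1329/2342 = 56.7%, Millbrook 57/85 = 67.1% → Millbrook
Overall: Northfield 1368/2470 = 55.4%, Millbrook 549/1384 = 39.7% → Northfield
Millbrook wins each credit group but Northfield wins overall — the comparison reverses. Millbrook's applications skew toward near-prime, which has a lower base rate.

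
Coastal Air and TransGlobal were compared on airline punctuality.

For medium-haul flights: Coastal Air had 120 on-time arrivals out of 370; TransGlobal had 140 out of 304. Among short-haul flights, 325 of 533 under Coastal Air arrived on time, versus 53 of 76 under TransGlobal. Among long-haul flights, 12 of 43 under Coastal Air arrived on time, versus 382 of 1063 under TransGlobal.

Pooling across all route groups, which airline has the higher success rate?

Coastal Air

Medium-haul: Coastal Air 120/370 = 32.4%, TransGlobal 140/304 = 46.1% → TransGlobal
Short-haul: Coastal Air 325/533 = 61.0%, TransGlobal 53/76 = 69.7% → TransGlobal
Long-haul: Coastal Air 12/43 = 27.9%, TransGlobal 382/1063 = 35.9% → TransGlobal
Overall: Coastal Air 457/946 = 48.3%, TransGlobal 575/1443 = 39.8% → Coastal Air
(TransGlobal wins every route group but Coastal Air wins overall — TransGlobal's flights skew toward the low-rate long-haul group.)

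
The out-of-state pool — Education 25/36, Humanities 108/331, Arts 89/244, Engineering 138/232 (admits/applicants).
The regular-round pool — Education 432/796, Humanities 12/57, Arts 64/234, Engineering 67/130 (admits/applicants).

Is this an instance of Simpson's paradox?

Education: the out-of-state pool 25/36 = 69.4%, the regular-round pool 432/796 = 54.3% → the out-of-state pool
Humanities: the out-of-state pool 108/331 = 32.6%, the regular-round pool 12/57 = 21.1% → the out-of-state pool
Arts: the out-of-state pool 89/244 = 36.5%, the regular-round pool 64/234 = 27.4% → the out-of-state pool
Engineering: the out-of-state pool 138/232 = 59.5%, the regular-round pool 67/130 = 51.5% → the out-of-state pool
Overall: the out-of-state pool 360/843 = 42.7%, the regular-round pool 575/1217 = 47.2% → the regular-round pool
The out-of-state pool wins each department group but the regular-round pool wins overall — the comparison reverses. The out-of-state pool's applicants skew toward Humanities, which has a lower base rate.

Yes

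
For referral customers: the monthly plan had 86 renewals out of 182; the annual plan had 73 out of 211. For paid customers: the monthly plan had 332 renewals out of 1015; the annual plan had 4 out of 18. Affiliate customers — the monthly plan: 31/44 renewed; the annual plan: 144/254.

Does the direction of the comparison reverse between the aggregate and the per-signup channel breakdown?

Referral: the monthly plan 86/182 = 47.3%, the annual plan 73/211 = 34.6% → the monthly plan
Paid: the monthly plan 332/1015 = 32.7%, the annual plan 4/18 = 22.2% → the monthly plan
Affiliate: the monthly plan 31/44 = 70.5%, the annual plan 144/254 = 56.7% → the monthly plan
Overall: the monthly plan 449/1241 = 36.2%, the annual plan 221/483 = 45.8% → the annual plan
The monthly plan wins each signup group but the annual plan wins overall — the comparison reverses. The monthly plan's customers skew toward paid, which has a lower base rate.

Yes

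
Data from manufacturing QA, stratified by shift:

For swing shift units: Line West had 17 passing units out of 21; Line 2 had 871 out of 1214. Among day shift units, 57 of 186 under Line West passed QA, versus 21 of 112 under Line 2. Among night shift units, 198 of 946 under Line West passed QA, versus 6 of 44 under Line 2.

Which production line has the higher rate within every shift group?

Swing shift: Line West 17/21 = 81.0%, Line 2 871/1214 = 71.7% → Line West
Day shift: Line West 57/186 = 30.6%, Line 2 21/112 = 18.8% → Line West
Night shift: Line West 198/946 = 20.9%, Line 2 6/44 = 13.6% → Line West
Line West has the higher rate in all 3 groups.

Line West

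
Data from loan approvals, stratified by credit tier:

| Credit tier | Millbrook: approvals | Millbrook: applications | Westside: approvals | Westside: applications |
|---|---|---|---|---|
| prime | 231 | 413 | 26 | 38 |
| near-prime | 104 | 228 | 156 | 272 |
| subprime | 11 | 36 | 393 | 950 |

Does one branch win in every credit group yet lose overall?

Yes

Prime: Millbrook 231/413 = 55.9%, Westside 26/38 = 68.4% → Westside
Near-prime: Millbrook 104/228 = 45.6%, Westside 156/272 = 57.4% → Westside
Subprime: Millbrook 11/36 = 30.6%, Westside 393/950 = 41.4% → Westside
Overall: Millbrook 346/677 = 51.1%, Westside 575/1260 = 45.6% → Millbrook
Westside wins each credit group but Millbrook wins overall — the comparison reverses. Westside's applications skew toward subprime, which has a lower base rate.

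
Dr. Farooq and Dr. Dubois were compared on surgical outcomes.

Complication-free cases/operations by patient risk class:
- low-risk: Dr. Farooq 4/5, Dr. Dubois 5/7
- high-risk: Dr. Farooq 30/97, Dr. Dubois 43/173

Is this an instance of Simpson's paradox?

No

Low-risk: Dr. Farooq 4/5 = 80.0%, Dr. Dubois 5/7 = 71.4% → Dr. Farooq
High-risk: Dr. Farooq 30/97 = 30.9%, Dr. Dubois 43/173 = 24.9% → Dr. Farooq
Overall: Dr. Farooq 34/102 = 33.3%, Dr. Dubois 48/180 = 26.7% → Dr. Farooq
Dr. Farooq wins overall and in every patient risk group — no reversal.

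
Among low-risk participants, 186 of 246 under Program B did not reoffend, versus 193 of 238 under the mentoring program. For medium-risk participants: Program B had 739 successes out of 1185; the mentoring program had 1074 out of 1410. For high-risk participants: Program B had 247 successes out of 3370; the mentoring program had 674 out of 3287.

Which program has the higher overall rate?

the mentoring program

Low-risk: Program B 186/246 = 75.6%, the mentoring program 193/238 = 81.1% → the mentoring program
Medium-risk: Program B 739/1185 = 62.4%, the mentoring program 1074/1410 = 76.2% → the mentoring program
High-risk: Program B 247/3370 = 7.3%, the mentoring program 674/3287 = 20.5% → the mentoring program
Overall: Program B 1172/4801 = 24.4%, the mentoring program 1941/4935 = 39.3% → the mentoring program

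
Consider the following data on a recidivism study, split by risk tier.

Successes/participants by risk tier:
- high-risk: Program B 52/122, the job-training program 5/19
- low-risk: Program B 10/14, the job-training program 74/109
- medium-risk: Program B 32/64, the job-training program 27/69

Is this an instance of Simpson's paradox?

Yes

High-risk: Program B 52/122 = 42.6%, the job-training program 5/19 = 26.3% → Program B
Low-risk: Program B 10/14 = 71.4%, the job-training program 74/109 = 67.9% → Program B
Medium-risk: Program B 32/64 = 50.0%, the job-training program 27/69 = 39.1% → Program B
Overall: Program B 94/200 = 47.0%, the job-training program 106/197 = 53.8% → the job-training program
Program B wins each risk group but the job-training program wins overall — the comparison reverses. Program B's participants skew toward high-risk, which has a lower base rate.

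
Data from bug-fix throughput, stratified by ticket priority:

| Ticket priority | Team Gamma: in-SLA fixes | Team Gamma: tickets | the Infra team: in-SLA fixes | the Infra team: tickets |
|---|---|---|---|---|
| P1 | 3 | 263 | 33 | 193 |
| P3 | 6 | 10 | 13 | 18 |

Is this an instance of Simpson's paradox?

P1: Team Gamma 3/263 = 1.1%, the Infra team 33/193 = 17.1% → the Infra team
P3: Team Gamma 6/10 = 60.0%, the Infra team 13/18 = 72.2% → the Infra team
Overall: Team Gamma 9/273 = 3.3%, the Infra team 46/211 = 21.8% → the Infra team
The Infra team wins overall and in every ticket group — no reversal.

No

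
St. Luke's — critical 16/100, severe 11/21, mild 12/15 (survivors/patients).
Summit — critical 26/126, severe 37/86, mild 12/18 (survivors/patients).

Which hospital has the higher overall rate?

Summit

Critical: St. Luke's 16/100 = 16.0%, Summit 26/126 = 20.6% → Summit
Severe: St. Luke's 11/21 = 52.4%, Summit 37/86 = 43.0% → St. Luke's
Mild: St. Luke's 12/15 = 80.0%, Summit 12/18 = 66.7% → St. Luke's
Overall: St. Luke's 39/136 = 28.7%, Summit 75/230 = 32.6% → Summit
(Neither sweeps every case group, but Summit has the higher pooled rate.)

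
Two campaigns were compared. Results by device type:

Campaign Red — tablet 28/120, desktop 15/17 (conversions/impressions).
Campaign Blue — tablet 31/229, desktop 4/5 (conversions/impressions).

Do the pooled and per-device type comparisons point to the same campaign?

Tablet: Campaign Red 28/120 = 23.3%, Campaign Blue 31/229 = 13.5% → Campaign Red
Desktop: Campaign Red 15/17 = 88.2%, Campaign Blue 4/5 = 80.0% → Campaign Red
Overall: Campaign Red 43/137 = 31.4%, Campaign Blue 35/234 = 15.0% → Campaign Red
Campaign Red wins overall and in every device group — no reversal.

Yes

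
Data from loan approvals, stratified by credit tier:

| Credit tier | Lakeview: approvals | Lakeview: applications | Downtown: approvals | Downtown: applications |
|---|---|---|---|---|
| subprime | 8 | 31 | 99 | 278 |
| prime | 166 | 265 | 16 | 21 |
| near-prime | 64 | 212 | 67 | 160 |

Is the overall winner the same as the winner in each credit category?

No

Subprime: Lakeview 8/31 = 25.8%, Downtown 99/278 = 35.6% → Downtown
Prime: Lakeview 166/265 = 62.6%, Downtown 16/21 = 76.2% → Downtown
Near-prime: Lakeview 64/212 = 30.2%, Downtown 67/160 = 41.9% → Downtown
Overall: Lakeview 238/508 = 46.9%, Downtown 182/459 = 39.7% → Lakeview
Downtown wins each credit group but Lakeview wins overall — the comparison reverses. Downtown's applications skew toward subprime, which has a lower base rate.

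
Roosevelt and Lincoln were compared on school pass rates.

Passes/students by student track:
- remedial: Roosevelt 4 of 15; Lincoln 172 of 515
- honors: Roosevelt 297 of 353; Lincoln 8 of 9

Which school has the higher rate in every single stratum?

Remedial: Roosevelt 4/15 = 26.7%, Lincoln 172/515 = 33.4% → Lincoln
Honors: Roosevelt 297/353 = 84.1%, Lincoln 8/9 = 88.9% → Lincoln
Lincoln has the higher rate in both groups.

Lincoln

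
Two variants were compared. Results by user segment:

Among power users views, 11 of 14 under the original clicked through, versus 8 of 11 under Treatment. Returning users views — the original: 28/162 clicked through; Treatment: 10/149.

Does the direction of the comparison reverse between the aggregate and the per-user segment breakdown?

Power users: the original 11/14 = 78.6%, Treatment 8/11 = 72.7% → the original
Returning users: the original 28/162 = 17.3%, Treatment 10/149 = 6.7% → the original
Overall: the original 39/176 = 22.2%, Treatment 18/160 = 11.2% → the original
The original wins overall and in every user group — no reversal.

No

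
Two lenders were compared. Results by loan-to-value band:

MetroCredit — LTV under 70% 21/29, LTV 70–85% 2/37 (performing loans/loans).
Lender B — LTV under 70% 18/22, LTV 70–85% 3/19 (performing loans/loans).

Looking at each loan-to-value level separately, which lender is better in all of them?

Lender B

LTV under 70%: MetroCredit 21/29 = 72.4%, Lender B 18/22 = 81.8% → Lender B
LTV 70–85%: MetroCredit 2/37 = 5.4%, Lender B 3/19 = 15.8% → Lender B
Lender B has the higher rate in both groups.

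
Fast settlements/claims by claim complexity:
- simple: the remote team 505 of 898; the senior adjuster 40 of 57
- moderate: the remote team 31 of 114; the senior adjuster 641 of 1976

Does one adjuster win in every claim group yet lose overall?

Yes

Simple: the remote team 505/898 = 56.2%, the senior adjuster 40/57 = 70.2% → the senior adjuster
Moderate: the remote team 31/114 = 27.2%, the senior adjuster 641/1976 = 32.4% → the senior adjuster
Overall: the remote team 536/1012 = 53.0%, the senior adjuster 681/2033 = 33.5% → the remote team
The senior adjuster wins each claim group but the remote team wins overall — the comparison reverses. The senior adjuster's claims skew toward moderate, which has a lower base rate.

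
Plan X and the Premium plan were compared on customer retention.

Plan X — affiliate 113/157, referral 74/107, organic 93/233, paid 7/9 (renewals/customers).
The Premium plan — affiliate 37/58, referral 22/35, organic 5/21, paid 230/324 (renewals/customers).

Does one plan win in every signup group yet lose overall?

Yes

Affiliate: Plan X 113/157 = 72.0%, the Premium plan 37/58 = 63.8% → Plan X
Referral: Plan X 74/107 = 69.2%, the Premium plan 22/35 = 62.9% → Plan X
Organic: Plan X 93/233 = 39.9%, the Premium plan 5/21 = 23.8% → Plan X
Paid: Plan X 7/9 = 77.8%, the Premium plan 230/324 = 71.0% → Plan X
Overall: Plan X 287/506 = 56.7%, the Premium plan 294/438 = 67.1% → the Premium plan
Plan X wins each signup group but the Premium plan wins overall — the comparison reverses. Plan X's customers skew toward organic, which has a lower base rate.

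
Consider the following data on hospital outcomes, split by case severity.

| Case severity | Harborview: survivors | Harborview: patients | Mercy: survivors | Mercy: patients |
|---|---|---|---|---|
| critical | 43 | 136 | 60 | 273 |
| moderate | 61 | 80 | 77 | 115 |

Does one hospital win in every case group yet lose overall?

No

Critical: Harborview 43/136 = 31.6%, Mercy 60/273 = 22.0% → Harborview
Moderate: Harborview 61/80 = 76.2%, Mercy 77/115 = 67.0% → Harborview
Overall: Harborview 104/216 = 48.1%, Mercy 137/388 = 35.3% → Harborview
Harborview wins overall and in every case group — no reversal.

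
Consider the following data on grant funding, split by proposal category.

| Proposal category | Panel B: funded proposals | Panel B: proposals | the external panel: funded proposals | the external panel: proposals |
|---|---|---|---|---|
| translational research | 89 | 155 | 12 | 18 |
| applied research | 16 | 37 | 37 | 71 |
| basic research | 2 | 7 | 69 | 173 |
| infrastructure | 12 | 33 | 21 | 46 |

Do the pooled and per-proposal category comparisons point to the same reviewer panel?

Translational research: Panel B 89/155 = 57.4%, the external panel 12/18 = 66.7% → the external panel
Applied research: Panel B 16/37 = 43.2%, the external panel 37/71 = 52.1% → the external panel
Basic research: Panel B 2/7 = 28.6%, the external panel 69/173 = 39.9% → the external panel
Infrastructure: Panel B 12/33 = 36.4%, the external panel 21/46 = 45.7% → the external panel
Overall: Panel B 119/232 = 51.3%, the external panel 139/308 = 45.1% → Panel B
The external panel wins each proposal group but Panel B wins overall — the comparison reverses. The external panel's proposals skew toward basic research, which has a lower base rate.

No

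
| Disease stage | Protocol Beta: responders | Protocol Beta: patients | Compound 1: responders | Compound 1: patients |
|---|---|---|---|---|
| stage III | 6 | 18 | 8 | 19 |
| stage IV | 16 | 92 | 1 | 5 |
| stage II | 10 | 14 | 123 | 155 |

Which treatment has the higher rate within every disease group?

Compound 1

Stage III: Protocol Beta 6/18 = 33.3%, Compound 1 8/19 = 42.1% → Compound 1
Stage IV: Protocol Beta 16/92 = 17.4%, Compound 1 1/5 = 20.0% → Compound 1
Stage II: Protocol Beta 10/14 = 71.4%, Compound 1 123/155 = 79.4% → Compound 1
Compound 1 has the higher rate in all 3 groups.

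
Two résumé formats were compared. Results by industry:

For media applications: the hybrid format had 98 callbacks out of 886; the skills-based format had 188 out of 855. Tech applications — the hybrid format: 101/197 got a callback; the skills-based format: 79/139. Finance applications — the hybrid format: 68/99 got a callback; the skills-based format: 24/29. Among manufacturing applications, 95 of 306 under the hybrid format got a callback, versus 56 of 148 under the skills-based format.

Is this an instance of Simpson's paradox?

Media: the hybrid format 98/886 = 11.1%, the skills-based format 188/855 = 22.0% → the skills-based format
Tech: the hybrid format 101/197 = 51.3%, the skills-based format 79/139 = 56.8% → the skills-based format
Finance: the hybrid format 68/99 = 68.7%, the skills-based format 24/29 = 82.8% → the skills-based format
Manufacturing: the hybrid format 95/306 = 31.0%, the skills-based format 56/148 = 37.8% → the skills-based format
Overall: the hybrid format 362/1488 = 24.3%, the skills-based format 347/1171 = 29.6% → the skills-based format
The skills-based format wins overall and in every industry group — no reversal.

No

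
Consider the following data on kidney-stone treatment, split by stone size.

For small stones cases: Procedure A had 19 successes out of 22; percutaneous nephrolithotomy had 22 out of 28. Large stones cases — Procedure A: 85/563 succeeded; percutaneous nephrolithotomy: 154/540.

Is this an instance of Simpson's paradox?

No

Small stones: Procedure A 19/22 = 86.4%, percutaneous nephrolithotomy 22/28 = 78.6% → Procedure A
Large stones: Procedure A 85/563 = 15.1%, percutaneous nephrolithotomy 154/540 = 28.5% → percutaneous nephrolithotomy
Overall: Procedure A 104/585 = 17.8%, percutaneous nephrolithotomy 176/568 = 31.0% → percutaneous nephrolithotomy
Neither sweeps: Procedure A wins 1 of 2 groups, percutaneous nephrolithotomy wins 1. Percutaneous nephrolithotomy wins overall but not every group — no Simpson reversal.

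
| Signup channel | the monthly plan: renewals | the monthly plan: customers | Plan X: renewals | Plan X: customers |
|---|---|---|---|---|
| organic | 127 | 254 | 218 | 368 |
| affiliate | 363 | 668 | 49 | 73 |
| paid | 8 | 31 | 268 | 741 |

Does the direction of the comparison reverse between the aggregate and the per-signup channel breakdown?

Yes

Organic: the monthly plan 127/254 = 50.0%, Plan X 218/368 = 59.2% → Plan X
Affiliate: the monthly plan 363/668 = 54.3%, Plan X 49/73 = 67.1% → Plan X
Paid: the monthly plan 8/31 = 25.8%, Plan X 268/741 = 36.2% → Plan X
Overall: the monthly plan 498/953 = 52.3%, Plan X 535/1182 = 45.3% → the monthly plan
Plan X wins each signup group but the monthly plan wins overall — the comparison reverses. Plan X's customers skew toward paid, which has a lower base rate.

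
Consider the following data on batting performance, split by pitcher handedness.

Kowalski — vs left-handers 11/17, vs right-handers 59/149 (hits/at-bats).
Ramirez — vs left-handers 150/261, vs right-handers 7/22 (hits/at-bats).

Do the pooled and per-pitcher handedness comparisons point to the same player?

No

Vs left-handers: Kowalski 11/17 = 64.7%, Ramirez 150/261 = 57.5% → Kowalski
Vs right-handers: Kowalski 59/149 = 39.6%, Ramirez 7/22 = 31.8% → Kowalski
Overall: Kowalski 70/166 = 42.2%, Ramirez 157/283 = 55.5% → Ramirez
Kowalski wins each pitcher group but Ramirez wins overall — the comparison reverses. Kowalski's at-bats skew toward vs right-handers, which has a lower base rate.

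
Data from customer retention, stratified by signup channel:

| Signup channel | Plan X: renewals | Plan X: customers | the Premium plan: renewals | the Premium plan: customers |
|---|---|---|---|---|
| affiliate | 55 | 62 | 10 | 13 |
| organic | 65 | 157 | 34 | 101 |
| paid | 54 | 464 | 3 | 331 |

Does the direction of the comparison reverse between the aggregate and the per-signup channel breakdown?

No

Affiliate: Plan X 55/62 = 88.7%, the Premium plan 10/13 = 76.9% → Plan X
Organic: Plan X 65/157 = 41.4%, the Premium plan 34/101 = 33.7% → Plan X
Paid: Plan X 54/464 = 11.6%, the Premium plan 3/331 = 0.9% → Plan X
Overall: Plan X 174/683 = 25.5%, the Premium plan 47/445 = 10.6% → Plan X
Plan X wins overall and in every signup group — no reversal.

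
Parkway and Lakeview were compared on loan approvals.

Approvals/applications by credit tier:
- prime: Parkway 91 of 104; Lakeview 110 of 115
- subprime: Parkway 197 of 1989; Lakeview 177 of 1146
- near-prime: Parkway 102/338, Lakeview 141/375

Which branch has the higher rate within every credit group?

Lakeview

Prime: Parkway 91/104 = 87.5%, Lakeview 110/115 = 95.7% → Lakeview
Subprime: Parkway 197/1989 = 9.9%, Lakeview 177/1146 = 15.4% → Lakeview
Near-prime: Parkway 102/338 = 30.2%, Lakeview 141/375 = 37.6% → Lakeview
Lakeview has the higher rate in all 3 groups.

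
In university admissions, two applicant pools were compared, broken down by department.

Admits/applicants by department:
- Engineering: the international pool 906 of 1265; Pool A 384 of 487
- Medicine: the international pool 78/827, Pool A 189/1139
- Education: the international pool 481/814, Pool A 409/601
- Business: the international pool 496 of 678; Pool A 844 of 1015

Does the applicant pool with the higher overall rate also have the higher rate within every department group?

Engineering: the international pool 906/1265 = 71.6%, Pool A 384/487 = 78.9% → Pool A
Medicine: the international pool 78/827 = 9.4%, Pool A 189/1139 = 16.6% → Pool A
Education: the international pool 481/814 = 59.1%, Pool A 409/601 = 68.1% → Pool A
Business: the international pool 496/678 = 73.2%, Pool A 844/1015 = 83.2% → Pool A
Overall: the international pool 1961/3584 = 54.7%, Pool A 1826/3242 = 56.3% → Pool A
Pool A wins overall and in every department group — no reversal.

Yes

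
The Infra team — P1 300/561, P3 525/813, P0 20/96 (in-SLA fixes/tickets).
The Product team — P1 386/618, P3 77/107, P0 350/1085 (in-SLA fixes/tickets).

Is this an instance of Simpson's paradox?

P1: the Infra team 300/561 = 53.5%, the Product team 386/618 = 62.5% → the Product team
P3: the Infra team 525/813 = 64.6%, the Product team 77/107 = 72.0% → the Product team
P0: the Infra team 20/96 = 20.8%, the Product team 350/1085 = 32.3% → the Product team
Overall: the Infra team 845/1470 = 57.5%, the Product team 813/1810 = 44.9% → the Infra team
The Product team wins each ticket group but the Infra team wins overall — the comparison reverses. The Product team's tickets skew toward P0, which has a lower base rate.

Yes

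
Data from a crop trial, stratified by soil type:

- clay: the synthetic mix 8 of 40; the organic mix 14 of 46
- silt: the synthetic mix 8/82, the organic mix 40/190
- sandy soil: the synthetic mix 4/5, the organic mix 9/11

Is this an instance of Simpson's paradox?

No

Clay: the synthetic mix 8/40 = 20.0%, the organic mix 14/46 = 30.4% → the organic mix
Silt: the synthetic mix 8/82 = 9.8%, the organic mix 40/190 = 21.1% → the organic mix
Sandy soil: the synthetic mix 4/5 = 80.0%, the organic mix 9/11 = 81.8% → the organic mix
Overall: the synthetic mix 20/127 = 15.7%, the organic mix 63/247 = 25.5% → the organic mix
The organic mix wins overall and in every soil group — no reversal.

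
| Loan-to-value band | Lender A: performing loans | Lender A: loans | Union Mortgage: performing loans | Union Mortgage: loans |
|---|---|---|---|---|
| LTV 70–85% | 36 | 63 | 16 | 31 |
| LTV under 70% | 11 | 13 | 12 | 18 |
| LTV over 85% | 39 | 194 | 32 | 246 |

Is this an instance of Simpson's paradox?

LTV 70–85%: Lender A 36/63 = 57.1%, Union Mortgage 16/31 = 51.6% → Lender A
LTV under 70%: Lender A 11/13 = 84.6%, Union Mortgage 12/18 = 66.7% → Lender A
LTV over 85%: Lender A 39/194 = 20.1%, Union Mortgage 32/246 = 13.0% → Lender A
Overall: Lender A 86/270 = 31.9%, Union Mortgage 60/295 = 20.3% → Lender A
Lender A wins overall and in every loan-to-value group — no reversal.

No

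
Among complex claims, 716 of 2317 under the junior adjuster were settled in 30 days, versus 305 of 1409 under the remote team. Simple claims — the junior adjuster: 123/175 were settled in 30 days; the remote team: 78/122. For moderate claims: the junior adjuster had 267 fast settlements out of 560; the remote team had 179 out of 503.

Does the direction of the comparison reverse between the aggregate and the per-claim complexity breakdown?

Complex: the junior adjuster 716/2317 = 30.9%, the remote team 305/1409 = 21.6% → the junior adjuster
Simple: the junior adjuster 123/175 = 70.3%, the remote team 78/122 = 63.9% → the junior adjuster
Moderate: the junior adjuster 267/560 = 47.7%, the remote team 179/503 = 35.6% → the junior adjuster
Overall: the junior adjuster 1106/3052 = 36.2%, the remote team 562/2034 = 27.6% → the junior adjuster
The junior adjuster wins overall and in every claim group — no reversal.

No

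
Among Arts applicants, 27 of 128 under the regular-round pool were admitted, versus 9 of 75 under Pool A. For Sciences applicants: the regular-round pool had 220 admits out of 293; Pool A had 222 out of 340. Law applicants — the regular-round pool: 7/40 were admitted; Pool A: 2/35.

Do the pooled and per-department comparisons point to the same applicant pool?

Arts: the regular-round pool 27/128 = 21.1%, Pool A 9/75 = 12.0% → the regular-round pool
Sciences: the regular-round pool 220/293 = 75.1%, Pool A 222/340 = 65.3% → the regular-round pool
Law: the regular-round pool 7/40 = 17.5%, Pool A 2/35 = 5.7% → the regular-round pool
Overall: the regular-round pool 254/461 = 55.1%, Pool A 233/450 = 51.8% → the regular-round pool
The regular-round pool wins overall and in every department group — no reversal.

Yes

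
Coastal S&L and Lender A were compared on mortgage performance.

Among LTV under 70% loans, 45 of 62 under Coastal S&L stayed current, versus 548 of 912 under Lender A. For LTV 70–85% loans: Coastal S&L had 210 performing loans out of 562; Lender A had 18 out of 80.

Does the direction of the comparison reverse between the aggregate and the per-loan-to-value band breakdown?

Yes

LTV under 70%: Coastal S&L 45/62 = 72.6%, Lender A 548/912 = 60.1% → Coastal S&L
LTV 70–85%: Coastal S&L 210/562 = 37.4%, Lender A 18/80 = 22.5% → Coastal S&L
Overall: Coastal S&L 255/624 = 40.9%, Lender A 566/992 = 57.1% → Lender A
Coastal S&L wins each loan-to-value group but Lender A wins overall — the comparison reverses. Coastal S&L's loans skew toward LTV 70–85%, which has a lower base rate.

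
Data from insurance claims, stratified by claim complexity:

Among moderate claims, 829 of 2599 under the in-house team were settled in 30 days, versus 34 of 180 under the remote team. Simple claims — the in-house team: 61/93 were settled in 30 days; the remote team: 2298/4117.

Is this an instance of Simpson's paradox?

Moderate: the in-house team 829/2599 = 31.9%, the remote team 34/180 = 18.9% → the in-house team
Simple: the in-house team 61/93 = 65.6%, the remote team 2298/4117 = 55.8% → the in-house team
Overall: the in-house team 890/2692 = 33.1%, the remote team 2332/4297 = 54.3% → the remote team
The in-house team wins each claim group but the remote team wins overall — the comparison reverses. The in-house team's claims skew toward moderate, which has a lower base rate.

Yes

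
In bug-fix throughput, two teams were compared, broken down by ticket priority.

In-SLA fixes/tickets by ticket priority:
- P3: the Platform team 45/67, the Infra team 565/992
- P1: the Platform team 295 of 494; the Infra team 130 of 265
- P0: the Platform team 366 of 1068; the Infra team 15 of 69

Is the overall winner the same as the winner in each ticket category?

P3: the Platform team 45/67 = 67.2%, the Infra team 565/992 = 57.0% → the Platform team
P1: the Platform team 295/494 = 59.7%, the Infra team 130/265 = 49.1% → the Platform team
P0: the Platform team 366/1068 = 34.3%, the Infra team 15/69 = 21.7% → the Platform team
Overall: the Platform team 706/1629 = 43.3%, the Infra team 710/1326 = 53.5% → the Infra team
The Platform team wins each ticket group but the Infra team wins overall — the comparison reverses. The Platform team's tickets skew toward P0, which has a lower base rate.

No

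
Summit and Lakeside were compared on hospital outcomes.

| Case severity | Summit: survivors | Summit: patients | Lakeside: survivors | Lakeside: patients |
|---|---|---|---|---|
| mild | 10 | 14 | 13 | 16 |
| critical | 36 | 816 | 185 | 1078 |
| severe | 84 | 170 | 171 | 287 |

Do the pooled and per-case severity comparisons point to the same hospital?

Yes

Mild: Summit 10/14 = 71.4%, Lakeside 13/16 = 81.2% → Lakeside
Critical: Summit 36/816 = 4.4%, Lakeside 185/1078 = 17.2% → Lakeside
Severe: Summit 84/170 = 49.4%, Lakeside 171/287 = 59.6% → Lakeside
Overall: Summit 130/1000 = 13.0%, Lakeside 369/1381 = 26.7% → Lakeside
Lakeside wins overall and in every case group — no reversal.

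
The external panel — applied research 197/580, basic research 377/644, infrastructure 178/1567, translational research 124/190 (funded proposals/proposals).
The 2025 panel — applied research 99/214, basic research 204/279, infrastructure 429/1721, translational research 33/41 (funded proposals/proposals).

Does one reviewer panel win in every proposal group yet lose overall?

Applied research: the external panel 197/580 = 34.0%, the 2025 panel 99/214 = 46.3% → the 2025 panel
Basic research: the external panel 377/644 = 58.5%, the 2025 panel 204/279 = 73.1% → the 2025 panel
Infrastructure: the external panel 178/1567 = 11.4%, the 2025 panel 429/1721 = 24.9% → the 2025 panel
Translational research: the external panel 124/190 = 65.3%, the 2025 panel 33/41 = 80.5% → the 2025 panel
Overall: the external panel 876/2981 = 29.4%, the 2025 panel 765/2255 = 33.9% → the 2025 panel
The 2025 panel wins overall and in every proposal group — no reversal.

No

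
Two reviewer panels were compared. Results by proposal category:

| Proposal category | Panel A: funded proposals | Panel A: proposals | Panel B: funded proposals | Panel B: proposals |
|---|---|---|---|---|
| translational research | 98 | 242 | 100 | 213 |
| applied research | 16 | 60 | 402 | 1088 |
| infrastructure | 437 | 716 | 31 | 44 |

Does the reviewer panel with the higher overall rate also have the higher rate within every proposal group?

Translational research: Panel A 98/242 = 40.5%, Panel B 100/213 = 46.9% → Panel B
Applied research: Panel A 16/60 = 26.7%, Panel B 402/1088 = 36.9% → Panel B
Infrastructure: Panel A 437/716 = 61.0%, Panel B 31/44 = 70.5% → Panel B
Overall: Panel A 551/1018 = 54.1%, Panel B 533/1345 = 39.6% → Panel A
Panel B wins each proposal group but Panel A wins overall — the comparison reverses. Panel B's proposals skew toward applied research, which has a lower base rate.

No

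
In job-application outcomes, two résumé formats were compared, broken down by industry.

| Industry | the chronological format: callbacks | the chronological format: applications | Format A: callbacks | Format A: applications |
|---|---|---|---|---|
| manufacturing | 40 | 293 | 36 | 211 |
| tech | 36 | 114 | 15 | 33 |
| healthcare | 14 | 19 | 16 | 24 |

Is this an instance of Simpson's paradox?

Manufacturing: the chronological format 40/293 = 13.7%, Format A 36/211 = 17.1% → Format A
Tech: the chronological format 36/114 = 31.6%, Format A 15/33 = 45.5% → Format A
Healthcare: the chronological format 14/19 = 73.7%, Format A 16/24 = 66.7% → the chronological format
Overall: the chronological format 90/426 = 21.1%, Format A 67/268 = 25.0% → Format A
Neither sweeps: the chronological format wins 1 of 3 groups, Format A wins 2. Format A wins overall but not every group — no Simpson reversal.

No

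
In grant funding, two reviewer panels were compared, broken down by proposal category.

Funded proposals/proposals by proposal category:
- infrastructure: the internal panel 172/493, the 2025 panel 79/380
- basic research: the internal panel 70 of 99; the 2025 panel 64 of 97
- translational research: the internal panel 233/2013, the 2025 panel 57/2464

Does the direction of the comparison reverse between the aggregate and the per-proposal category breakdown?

No

Infrastructure: the internal panel 172/493 = 34.9%, the 2025 panel 79/380 = 20.8% → the internal panel
Basic research: the internal panel 70/99 = 70.7%, the 2025 panel 64/97 = 66.0% → the internal panel
Translational research: the internal panel 233/2013 = 11.6%, the 2025 panel 57/2464 = 2.3% → the internal panel
Overall: the internal panel 475/2605 = 18.2%, the 2025 panel 200/2941 = 6.8% → the internal panel
The internal panel wins overall and in every proposal group — no reversal.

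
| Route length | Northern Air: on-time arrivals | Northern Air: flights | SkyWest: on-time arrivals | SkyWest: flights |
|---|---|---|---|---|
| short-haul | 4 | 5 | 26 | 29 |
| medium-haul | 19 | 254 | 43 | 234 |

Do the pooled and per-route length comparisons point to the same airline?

Yes

Short-haul: Northern Air 4/5 = 80.0%, SkyWest 26/29 = 89.7% → SkyWest
Medium-haul: Northern Air 19/254 = 7.5%, SkyWest 43/234 = 18.4% → SkyWest
Overall: Northern Air 23/259 = 8.9%, SkyWest 69/263 = 26.2% → SkyWest
SkyWest wins overall and in every route group — no reversal.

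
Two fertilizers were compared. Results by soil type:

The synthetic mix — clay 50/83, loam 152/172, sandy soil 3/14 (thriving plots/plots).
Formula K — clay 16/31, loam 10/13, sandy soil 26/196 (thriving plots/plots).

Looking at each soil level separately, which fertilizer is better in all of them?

the synthetic mix

Clay: the synthetic mix 50/83 = 60.2%, Formula K 16/31 = 51.6% → the synthetic mix
Loam: the synthetic mix 152/172 = 88.4%, Formula K 10/13 = 76.9% → the synthetic mix
Sandy soil: the synthetic mix 3/14 = 21.4%, Formula K 26/196 = 13.3% → the synthetic mix
The synthetic mix has the higher rate in all 3 groups.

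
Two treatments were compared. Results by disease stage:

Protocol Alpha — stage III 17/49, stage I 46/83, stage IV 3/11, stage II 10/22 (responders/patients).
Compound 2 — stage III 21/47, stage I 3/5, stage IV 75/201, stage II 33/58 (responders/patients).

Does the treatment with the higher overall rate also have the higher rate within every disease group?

Stage III: Protocol Alpha 17/49 = 34.7%, Compound 2 21/47 = 44.7% → Compound 2
Stage I: Protocol Alpha 46/83 = 55.4%, Compound 2 3/5 = 60.0% → Compound 2
Stage IV: Protocol Alpha 3/11 = 27.3%, Compound 2 75/201 = 37.3% → Compound 2
Stage II: Protocol Alpha 10/22 = 45.5%, Compound 2 33/58 = 56.9% → Compound 2
Overall: Protocol Alpha 76/165 = 46.1%, Compound 2 132/311 = 42.4% → Protocol Alpha
Compound 2 wins each disease group but Protocol Alpha wins overall — the comparison reverses. Compound 2's patients skew toward stage IV, which has a lower base rate.

No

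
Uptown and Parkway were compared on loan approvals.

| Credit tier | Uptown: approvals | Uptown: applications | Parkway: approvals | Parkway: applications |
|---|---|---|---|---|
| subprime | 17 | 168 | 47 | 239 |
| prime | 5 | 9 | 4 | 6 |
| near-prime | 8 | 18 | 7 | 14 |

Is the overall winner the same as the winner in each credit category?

Subprime: Uptown 17/168 = 10.1%, Parkway 47/239 = 19.7% → Parkway
Prime: Uptown 5/9 = 55.6%, Parkway 4/6 = 66.7% → Parkway
Near-prime: Uptown 8/18 = 44.4%, Parkway 7/14 = 50.0% → Parkway
Overall: Uptown 30/195 = 15.4%, Parkway 58/259 = 22.4% → Parkway
Parkway wins overall and in every credit group — no reversal.

Yes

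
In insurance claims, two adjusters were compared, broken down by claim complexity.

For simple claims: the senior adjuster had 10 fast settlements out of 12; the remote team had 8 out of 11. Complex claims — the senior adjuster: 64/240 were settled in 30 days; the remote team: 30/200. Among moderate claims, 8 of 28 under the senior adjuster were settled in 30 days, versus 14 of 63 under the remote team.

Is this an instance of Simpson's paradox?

No

Simple: the senior adjuster 10/12 = 83.3%, the remote team 8/11 = 72.7% → the senior adjuster
Complex: the senior adjuster 64/240 = 26.7%, the remote team 30/200 = 15.0% → the senior adjuster
Moderate: the senior adjuster 8/28 = 28.6%, the remote team 14/63 = 22.2% → the senior adjuster
Overall: the senior adjuster 82/280 = 29.3%, the remote team 52/274 = 19.0% → the senior adjuster
The senior adjuster wins overall and in every claim group — no reversal.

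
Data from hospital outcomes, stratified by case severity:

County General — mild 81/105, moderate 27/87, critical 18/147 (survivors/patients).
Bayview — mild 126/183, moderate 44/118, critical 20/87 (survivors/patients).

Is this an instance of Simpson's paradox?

Mild: County General 81/105 = 77.1%, Bayview 126/183 = 68.9% → County General
Moderate: County General 27/87 = 31.0%, Bayview 44/118 = 37.3% → Bayview
Critical: County General 18/147 = 12.2%, Bayview 20/87 = 23.0% → Bayview
Overall: County General 126/339 = 37.2%, Bayview 190/388 = 49.0% → Bayview
Neither sweeps: County General wins 1 of 3 groups, Bayview wins 2. Bayview wins overall but not every group — no Simpson reversal.

No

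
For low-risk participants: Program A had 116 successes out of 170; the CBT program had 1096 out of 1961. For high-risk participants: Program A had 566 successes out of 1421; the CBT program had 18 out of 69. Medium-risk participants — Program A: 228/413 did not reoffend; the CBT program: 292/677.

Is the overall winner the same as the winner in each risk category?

Low-risk: Program A 116/170 = 68.2%, the CBT program 1096/1961 = 55.9% → Program A
High-risk: Program A 566/1421 = 39.8%, the CBT program 18/69 = 26.1% → Program A
Medium-risk: Program A 228/413 = 55.2%, the CBT program 292/677 = 43.1% → Program A
Overall: Program A 910/2004 = 45.4%, the CBT program 1406/2707 = 51.9% → the CBT program
Program A wins each risk group but the CBT program wins overall — the comparison reverses. Program A's participants skew toward high-risk, which has a lower base rate.

No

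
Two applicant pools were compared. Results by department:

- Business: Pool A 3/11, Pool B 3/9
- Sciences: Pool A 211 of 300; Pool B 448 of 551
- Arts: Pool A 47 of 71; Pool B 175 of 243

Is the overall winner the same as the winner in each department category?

Business: Pool A 3/11 = 27.3%, Pool B 3/9 = 33.3% → Pool B
Sciences: Pool A 211/300 = 70.3%, Pool B 448/551 = 81.3% → Pool B
Arts: Pool A 47/71 = 66.2%, Pool B 175/243 = 72.0% → Pool B
Overall: Pool A 261/382 = 68.3%, Pool B 626/803 = 78.0% → Pool B
Pool B wins overall and in every department group — no reversal.

Yes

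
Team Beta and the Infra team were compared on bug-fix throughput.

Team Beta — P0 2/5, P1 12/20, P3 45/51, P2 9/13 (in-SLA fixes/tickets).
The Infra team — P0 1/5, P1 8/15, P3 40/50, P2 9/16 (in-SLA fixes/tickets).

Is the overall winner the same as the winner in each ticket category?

P0: Team Beta 2/5 = 40.0%, the Infra team 1/5 = 20.0% → Team Beta
P1: Team Beta 12/20 = 60.0%, the Infra team 8/15 = 53.3% → Team Beta
P3: Team Beta 45/51 = 88.2%, the Infra team 40/50 = 80.0% → Team Beta
P2: Team Beta 9/13 = 69.2%, the Infra team 9/16 = 56.2% → Team Beta
Overall: Team Beta 68/89 = 76.4%, the Infra team 58/86 = 67.4% → Team Beta
Team Beta wins overall and in every ticket group — no reversal.

Yes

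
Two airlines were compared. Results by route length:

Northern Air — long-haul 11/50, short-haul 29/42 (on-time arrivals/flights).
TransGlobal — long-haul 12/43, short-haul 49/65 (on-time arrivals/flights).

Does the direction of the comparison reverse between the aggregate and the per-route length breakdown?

No

Long-haul: Northern Air 11/50 = 22.0%, TransGlobal 12/43 = 27.9% → TransGlobal
Short-haul: Northern Air 29/42 = 69.0%, TransGlobal 49/65 = 75.4% → TransGlobal
Overall: Northern Air 40/92 = 43.5%, TransGlobal 61/108 = 56.5% → TransGlobal
TransGlobal wins overall and in every route group — no reversal.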